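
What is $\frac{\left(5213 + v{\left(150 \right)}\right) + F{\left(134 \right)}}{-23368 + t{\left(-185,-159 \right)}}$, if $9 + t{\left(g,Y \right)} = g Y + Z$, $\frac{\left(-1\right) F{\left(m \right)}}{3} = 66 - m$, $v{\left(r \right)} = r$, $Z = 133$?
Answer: $\frac{5567}{6171} \approx 0.90212$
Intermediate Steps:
$F{\left(m \right)} = -198 + 3 m$ ($F{\left(m \right)} = - 3 \left(66 - m\right) = -198 + 3 m$)
$t{\left(g,Y \right)} = 124 + Y g$ ($t{\left(g,Y \right)} = -9 + \left(g Y + 133\right) = -9 + \left(Y g + 133\right) = -9 + \left(133 + Y g\right) = 124 + Y g$)
$\frac{\left(5213 + v{\left(150 \right)}\right) + F{\left(134 \right)}}{-23368 + t{\left(-185,-159 \right)}} = \frac{\left(5213 + 150\right) + \left(-198 + 3 \cdot 134\right)}{-23368 + \left(124 - -29415\right)} = \frac{5363 + \left(-198 + 402\right)}{-23368 + \left(124 + 29415\right)} = \frac{5363 + 204}{-23368 + 29539} = \frac{5567}{6171}$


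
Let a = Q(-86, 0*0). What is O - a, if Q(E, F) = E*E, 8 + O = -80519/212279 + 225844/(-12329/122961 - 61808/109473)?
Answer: -73267681245548951767/211091796789255 ≈ -3.4709e+5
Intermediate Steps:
O = -71706446316495621787/211091796789255 (O = -8 + (-80519/212279 + 225844/(-12329/122961 - 61808/109473)) = -8 + (-80519/212279 + 225844/(-994407345/1495656617)) = -8 + (-80519/212279 + 225844*(-1495656617/994407345)) = -8 + (-80519/212279 - 337785073009748/994407345) = -8 - 71704757582121307747/211091796789255 = -71706446316495621787/211091796789255 ≈ -3.3969e+5)
Q(E, F) = E**2
a = 7396 (a = (-86)**2 = 7396)
O - a = -71706446316495621787/211091796789255 - 1*7396 = -71706446316495621787/211091796789255 - 7396 = -73267681245548951767/211091796789255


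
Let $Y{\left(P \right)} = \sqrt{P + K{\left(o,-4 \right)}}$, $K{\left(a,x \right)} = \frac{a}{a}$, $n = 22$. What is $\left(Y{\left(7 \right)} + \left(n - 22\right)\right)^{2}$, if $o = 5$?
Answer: $8$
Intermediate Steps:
$K{\left(a,x \right)} = 1$
$Y{\left(P \right)} = \sqrt{1 + P}$ ($Y{\left(P \right)} = \sqrt{P + 1} = \sqrt{1 + P}$)
$\left(Y{\left(7 \right)} + \left(n - 22\right)\right)^{2} = \left(\sqrt{1 + 7} + \left(22 - 22\right)\right)^{2} = \left(\sqrt{8} + 0\right)^{2} = \left(2 \sqrt{2} + 0\right)^{2} = \left(2 \sqrt{2}\right)^{2} = 8$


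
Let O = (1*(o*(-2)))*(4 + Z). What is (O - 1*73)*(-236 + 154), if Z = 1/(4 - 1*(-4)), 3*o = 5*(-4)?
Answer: 1476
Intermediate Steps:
o = -20/3 (o = (5*(-4))/3 = (⅓)*(-20) = -20/3 ≈ -6.6667)
Z = ⅛ (Z = 1/(4 + 4) = 1/8 = ⅛ ≈ 0.12500)
O = 55 (O = (1*(-20/3*(-2)))*(4 + ⅛) = (1*(40/3))*(33/8) = (40/3)*(33/8) = 55)
(O - 1*73)*(-236 + 154) = (55 - 1*73)*(-236 + 154) = (55 - 73)*(-82) = -18*(-82) = 1476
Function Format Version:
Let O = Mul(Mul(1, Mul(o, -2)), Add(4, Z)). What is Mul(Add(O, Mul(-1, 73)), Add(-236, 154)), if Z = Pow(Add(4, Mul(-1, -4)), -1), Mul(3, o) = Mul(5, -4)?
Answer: 1476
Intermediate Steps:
o = Rational(-20, 3) (o = Mul(Rational(1, 3), Mul(5, -4)) = Mul(Rational(1, 3), -20) = Rational(-20, 3) ≈ -6.6667)
Z = Rational(1, 8) (Z = Pow(Add(4, 4), -1) = Pow(8, -1) = Rational(1, 8) ≈ 0.12500)
O = 55 (O = Mul(Mul(1, Mul(Rational(-20, 3), -2)), Add(4, Rational(1, 8))) = Mul(Mul(1, Rational(40, 3)), Rational(33, 8)) = Mul(Rational(40, 3), Rational(33, 8)) = 55)
Mul(Add(O, Mul(-1, 73)), Add(-236, 154)) = Mul(Add(55, Mul(-1, 73)), Add(-236, 154)) = Mul(Add(55, -73), -82) = Mul(-18, -82) = 1476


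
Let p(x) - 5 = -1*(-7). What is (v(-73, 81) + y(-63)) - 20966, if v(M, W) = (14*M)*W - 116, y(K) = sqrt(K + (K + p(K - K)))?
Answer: -103864 + I*sqrt(114) ≈ -1.0386e+5 + 10.677*I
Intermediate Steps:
p(x) = 12 (p(x) = 5 - 1*(-7) = 5 + 7 = 12)
y(K) = sqrt(12 + 2*K) (y(K) = sqrt(K + (K + 12)) = sqrt(K + (12 + K)) = sqrt(12 + 2*K))
v(M, W) = -116 + 14*M*W (v(M, W) = 14*M*W - 116 = -116 + 14*M*W)
(v(-73, 81) + y(-63)) - 20966 = ((-116 + 14*(-73)*81) + sqrt(12 + 2*(-63))) - 20966 = ((-116 - 82782) + sqrt(12 - 126)) - 20966 = (-82898 + sqrt(-114)) - 20966 = (-82898 + I*sqrt(114)) - 20966 = -103864 + I*sqrt(114)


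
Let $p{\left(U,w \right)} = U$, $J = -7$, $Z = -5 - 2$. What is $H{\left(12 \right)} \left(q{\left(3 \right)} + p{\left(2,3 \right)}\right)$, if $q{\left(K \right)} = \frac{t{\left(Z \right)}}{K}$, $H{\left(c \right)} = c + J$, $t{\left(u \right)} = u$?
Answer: $- \frac{5}{3} \approx -1.6667$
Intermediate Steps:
$Z = -7$
$H{\left(c \right)} = -7 + c$ ($H{\left(c \right)} = c - 7 = -7 + c$)
$q{\left(K \right)} = - \frac{7}{K}$
$H{\left(12 \right)} \left(q{\left(3 \right)} + p{\left(2,3 \right)}\right) = \left(-7 + 12\right) \left(- \frac{7}{3} + 2\right) = 5 \left(\left(-7\right) \frac{1}{3} + 2\right) = 5 \left(- \frac{7}{3} + 2\right) = 5 \left(- \frac{1}{3}\right) = - \frac{5}{3}$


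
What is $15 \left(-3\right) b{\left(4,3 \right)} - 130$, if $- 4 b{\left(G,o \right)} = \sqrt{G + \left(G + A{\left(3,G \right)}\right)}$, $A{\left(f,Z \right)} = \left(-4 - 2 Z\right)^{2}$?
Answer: $-130 + \frac{45 \sqrt{38}}{2} \approx 8.6993$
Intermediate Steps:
$b{\left(G,o \right)} = - \frac{\sqrt{2 G + 4 \left(2 + G\right)^{2}}}{4}$ ($b{\left(G,o \right)} = - \frac{\sqrt{G + \left(G + 4 \left(2 + G\right)^{2}\right)}}{4} = - \frac{\sqrt{2 G + 4 \left(2 + G\right)^{2}}}{4}$)
$15 \left(-3\right) b{\left(4,3 \right)} - 130 = 15 \left(-3\right) \left(- \frac{\sqrt{2 \cdot 4 + 4 \left(2 + 4\right)^{2}}}{4}\right) - 130 = - 45 \left(- \frac{\sqrt{8 + 4 \cdot 6^{2}}}{4}\right) - 130 = - 45 \left(- \frac{\sqrt{8 + 4 \cdot 36}}{4}\right) - 130 = - 45 \left(- \frac{\sqrt{8 + 144}}{4}\right) - 130 = - 45 \left(- \frac{\sqrt{152}}{4}\right) - 130 = - 45 \left(- \frac{2 \sqrt{38}}{4}\right) - 130 = - 45 \left(- \frac{\sqrt{38}}{2}\right) - 130 = \frac{45 \sqrt{38}}{2} - 130 = -130 + \frac{45 \sqrt{38}}{2}$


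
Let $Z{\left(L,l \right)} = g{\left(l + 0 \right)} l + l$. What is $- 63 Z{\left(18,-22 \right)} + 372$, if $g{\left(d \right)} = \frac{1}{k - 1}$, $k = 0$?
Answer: $372$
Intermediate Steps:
$g{\left(d \right)} = -1$ ($g{\left(d \right)} = \frac{1}{0 - 1} = \frac{1}{-1} = -1$)
$Z{\left(L,l \right)} = 0$ ($Z{\left(L,l \right)} = - l + l = 0$)
$- 63 Z{\left(18,-22 \right)} + 372 = \left(-63\right) 0 + 372 = 0 + 372 = 372$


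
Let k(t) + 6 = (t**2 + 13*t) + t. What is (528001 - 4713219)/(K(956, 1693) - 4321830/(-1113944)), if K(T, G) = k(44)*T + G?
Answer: -2331049239896/1356601595183 ≈ -1.7183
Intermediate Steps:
k(t) = -6 + t**2 + 14*t (k(t) = -6 + ((t**2 + 13*t) + t) = -6 + (t**2 + 14*t) = -6 + t**2 + 14*t)
K(T, G) = G + 2546*T (K(T, G) = (-6 + 44**2 + 14*44)*T + G = (-6 + 1936 + 616)*T + G = 2546*T + G = G + 2546*T)
(528001 - 4713219)/(K(956, 1693) - 4321830/(-1113944)) = (528001 - 4713219)/((1693 + 2546*956) - 4321830/(-1113944)) = -4185218/((1693 + 2433976) - 4321830*(-1/1113944)) = -4185218/(2435669 + 2160915/556972) = -4185218/1356601595183/556972 = -4185218*556972/1356601595183 = -2331049239896/1356601595183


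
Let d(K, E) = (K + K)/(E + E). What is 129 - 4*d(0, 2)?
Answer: 129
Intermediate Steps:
d(K, E) = K/E (d(K, E) = (2*K)/((2*E)) = (2*K)*(1/(2*E)) = K/E)
129 - 4*d(0, 2) = 129 - 0/2 = 129 - 4*0 = 129 + 0 = 129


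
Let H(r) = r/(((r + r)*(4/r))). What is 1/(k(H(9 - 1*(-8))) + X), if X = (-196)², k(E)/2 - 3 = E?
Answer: 4/153705 ≈ 2.6024e-5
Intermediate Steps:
H(r) = r/8 (H(r) = r/(((2*r)*(4/r))) = r/8)
k(E) = 6 + 2*E
X = 38416
1/(k(H(9 - 1*(-8))) + X) = 1/((6 + 2*((9 - 1*(-8))/8)) + 38416) = 1/((6 + 2*((9 + 8)/8)) + 38416) = 1/((6 + 2*((⅛)*17)) + 38416) = 1/((6 + 2*(17/8)) + 38416) = 1/((6 + 17/4) + 38416) = 1/(41/4 + 38416) = 1/(153705/4) = 4/153705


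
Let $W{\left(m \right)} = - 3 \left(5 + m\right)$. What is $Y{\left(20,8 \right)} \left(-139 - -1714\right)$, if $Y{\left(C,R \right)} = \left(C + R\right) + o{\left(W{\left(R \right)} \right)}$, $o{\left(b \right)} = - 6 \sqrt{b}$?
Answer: $44100 - 9450 i \sqrt{39} \approx 44100.0 - 59015.0 i$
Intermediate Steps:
$W{\left(m \right)} = -15 - 3 m$
$Y{\left(C,R \right)} = C + R - 6 \sqrt{-15 - 3 R}$ ($Y{\left(C,R \right)} = \left(C + R\right) - 6 \sqrt{-15 - 3 R} = C + R - 6 \sqrt{-15 - 3 R}$)
$Y{\left(20,8 \right)} \left(-139 - -1714\right) = \left(20 + 8 - 6 \sqrt{-15 - 24}\right) \left(-139 - -1714\right) = \left(20 + 8 - 6 \sqrt{-15 - 24}\right) \left(-139 + 1714\right) = \left(20 + 8 - 6 \sqrt{-39}\right) 1575 = \left(20 + 8 - 6 i \sqrt{39}\right) 1575 = \left(28 - 6 i \sqrt{39}\right) 1575 = 44100 - 9450 i \sqrt{39}$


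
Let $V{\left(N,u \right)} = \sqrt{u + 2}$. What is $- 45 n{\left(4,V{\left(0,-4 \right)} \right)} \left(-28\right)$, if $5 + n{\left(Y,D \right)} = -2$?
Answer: $-8820$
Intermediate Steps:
$V{\left(N,u \right)} = \sqrt{2 + u}$
$n{\left(Y,D \right)} = -7$ ($n{\left(Y,D \right)} = -5 - 2 = -7$)
$- 45 n{\left(4,V{\left(0,-4 \right)} \right)} \left(-28\right) = \left(-45\right) \left(-7\right) \left(-28\right) = 315 \left(-28\right) = -8820$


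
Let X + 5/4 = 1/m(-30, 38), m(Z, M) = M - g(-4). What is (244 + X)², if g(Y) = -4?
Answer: 415874449/7056 ≈ 58939.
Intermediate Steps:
m(Z, M) = 4 + M (m(Z, M) = M - 1*(-4) = M + 4 = 4 + M)
X = -103/84 (X = -5/4 + 1/(4 + 38) = -5/4 + 1/42 = -103/84 ≈ -1.2262)
(244 + X)² = (244 - 103/84)² = (20393/84)² = 415874449/7056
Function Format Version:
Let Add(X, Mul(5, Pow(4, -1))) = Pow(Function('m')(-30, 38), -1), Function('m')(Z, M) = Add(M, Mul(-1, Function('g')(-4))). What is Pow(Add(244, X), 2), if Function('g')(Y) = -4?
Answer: Rational(415874449, 7056) ≈ 58939.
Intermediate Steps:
Function('m')(Z, M) = Add(4, M) (Function('m')(Z, M) = Add(M, Mul(-1, -4)) = Add(M, 4) = Add(4, M))
X = Rational(-103, 84) (X = Add(Rational(-5, 4), Pow(Add(4, 38), -1)) = Add(Rational(-5, 4), Pow(42, -1)) = Add(Rational(-5, 4), Rational(1, 42)) = Rational(-103, 84) ≈ -1.2262)
Pow(Add(244, X), 2) = Pow(Add(244, Rational(-103, 84)), 2) = Pow(Rational(20393, 84), 2) = Rational(415874449, 7056)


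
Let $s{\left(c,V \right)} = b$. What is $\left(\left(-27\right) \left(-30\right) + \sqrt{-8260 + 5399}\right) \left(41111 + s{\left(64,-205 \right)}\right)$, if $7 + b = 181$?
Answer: $33440850 + 41285 i \sqrt{2861} \approx 3.3441 \cdot 10^{7} + 2.2083 \cdot 10^{6} i$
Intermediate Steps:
$b = 174$ ($b = -7 + 181 = 174$)
$s{\left(c,V \right)} = 174$
$\left(\left(-27\right) \left(-30\right) + \sqrt{-8260 + 5399}\right) \left(41111 + s{\left(64,-205 \right)}\right) = \left(\left(-27\right) \left(-30\right) + \sqrt{-8260 + 5399}\right) \left(41111 + 174\right) = \left(810 + \sqrt{-2861}\right) 41285 = \left(810 + i \sqrt{2861}\right) 41285 = 33440850 + 41285 i \sqrt{2861}$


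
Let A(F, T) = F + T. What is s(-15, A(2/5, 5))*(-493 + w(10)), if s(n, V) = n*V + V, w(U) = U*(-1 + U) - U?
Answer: 156114/5 ≈ 31223.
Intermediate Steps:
w(U) = -U + U*(-1 + U)
s(n, V) = V + V*n (s(n, V) = V*n + V = V + V*n)
s(-15, A(2/5, 5))*(-493 + w(10)) = ((2/5 + 5)*(1 - 15))*(-493 + 10*(-2 + 10)) = ((2*(⅕) + 5)*(-14))*(-493 + 10*8) = ((⅖ + 5)*(-14))*(-493 + 80) = ((27/5)*(-14))*(-413) = -378/5*(-413) = 156114/5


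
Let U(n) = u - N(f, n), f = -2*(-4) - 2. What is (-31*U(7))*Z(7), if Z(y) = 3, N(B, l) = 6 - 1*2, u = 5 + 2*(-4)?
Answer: 651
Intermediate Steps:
f = 6 (f = 8 - 2 = 6)
u = -3 (u = 5 - 8 = -3)
N(B, l) = 4 (N(B, l) = 6 - 2 = 4)
U(n) = -7 (U(n) = -3 - 1*4 = -3 - 4 = -7)
(-31*U(7))*Z(7) = -31*(-7)*3 = 217*3 = 651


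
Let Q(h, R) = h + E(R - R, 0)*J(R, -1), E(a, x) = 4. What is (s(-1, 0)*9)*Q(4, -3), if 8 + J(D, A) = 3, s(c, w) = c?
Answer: 144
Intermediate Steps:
J(D, A) = -5 (J(D, A) = -8 + 3 = -5)
Q(h, R) = -20 + h (Q(h, R) = h + 4*(-5) = h - 20 = -20 + h)
(s(-1, 0)*9)*Q(4, -3) = (-1*9)*(-20 + 4) = -9*(-16) = 144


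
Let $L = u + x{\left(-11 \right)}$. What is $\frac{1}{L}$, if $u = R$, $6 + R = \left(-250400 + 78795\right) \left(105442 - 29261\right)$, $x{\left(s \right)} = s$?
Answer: $- \frac{1}{13073040522} \approx -7.6493 \cdot 10^{-11}$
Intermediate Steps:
$R = -13073040511$ ($R = -6 + \left(-250400 + 78795\right) \left(105442 - 29261\right) = -6 - 13073040505 = -13073040511$)
$u = -13073040511$
$L = -13073040522$ ($L = -13073040511 - 11 = -13073040522$)
$\frac{1}{L} = \frac{1}{-13073040522} = - \frac{1}{13073040522}$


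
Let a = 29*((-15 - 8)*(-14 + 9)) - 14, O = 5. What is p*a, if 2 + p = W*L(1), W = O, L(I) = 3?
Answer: 43173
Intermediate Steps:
a = 3321 (a = 29*(-23*(-5)) - 14 = 29*115 - 14 = 3335 - 14 = 3321)
W = 5
p = 13 (p = -2 + 5*3 = -2 + 15 = 13)
p*a = 13*3321 = 43173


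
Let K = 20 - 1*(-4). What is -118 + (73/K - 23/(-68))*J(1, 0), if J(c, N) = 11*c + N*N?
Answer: -32975/408 ≈ -80.821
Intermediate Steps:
K = 24 (K = 20 + 4 = 24)
J(c, N) = N**2 + 11*c (J(c, N) = 11*c + N**2 = N**2 + 11*c)
-118 + (73/K - 23/(-68))*J(1, 0) = -118 + (73/24 - 23/(-68))*(0**2 + 11*1) = -118 + (73*(1/24) - 23*(-1/68))*(0 + 11) = -118 + (73/24 + 23/68)*11 = -118 + (1379/408)*11 = -118 + 15169/408 = -32975/408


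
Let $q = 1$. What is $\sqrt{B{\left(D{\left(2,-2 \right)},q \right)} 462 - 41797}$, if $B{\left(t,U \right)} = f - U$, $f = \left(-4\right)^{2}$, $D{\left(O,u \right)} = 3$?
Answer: $i \sqrt{34867} \approx 186.73 i$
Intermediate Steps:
$f = 16$
$B{\left(t,U \right)} = 16 - U$
$\sqrt{B{\left(D{\left(2,-2 \right)},q \right)} 462 - 41797} = \sqrt{\left(16 - 1\right) 462 - 41797} = \sqrt{15 \cdot 462 - 41797} = \sqrt{6930 - 41797} = \sqrt{-34867} = i \sqrt{34867}$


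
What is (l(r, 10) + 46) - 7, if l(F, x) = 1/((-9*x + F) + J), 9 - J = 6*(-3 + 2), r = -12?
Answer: 3392/87 ≈ 38.989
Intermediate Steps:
J = 15 (J = 9 - 6*(-3 + 2) = 9 - 6*(-1) = 9 - 1*(-6) = 9 + 6 = 15)
l(F, x) = 1/(15 + F - 9*x) (l(F, x) = 1/((-9*x + F) + 15) = 1/((F - 9*x) + 15) = 1/(15 + F - 9*x))
(l(r, 10) + 46) - 7 = (1/(15 - 12 - 9*10) + 46) - 7 = (1/(15 - 12 - 90) + 46) - 7 = (1/(-87) + 46) - 7 = (-1/87 + 46) - 7 = 4001/87 - 7 = 3392/87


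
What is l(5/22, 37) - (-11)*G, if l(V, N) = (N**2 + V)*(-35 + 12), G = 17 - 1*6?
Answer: -690167/22 ≈ -31371.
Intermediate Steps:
G = 11 (G = 17 - 6 = 11)
l(V, N) = -23*V - 23*N**2 (l(V, N) = (V + N**2)*(-23) = -23*V - 23*N**2)
l(5/22, 37) - (-11)*G = (-115/22 - 23*37**2) - (-11)*11 = (-115/22 - 23*1369) - 1*(-121) = (-23*5/22 - 31487) + 121 = (-115/22 - 31487) + 121 = -692829/22 + 121 = -690167/22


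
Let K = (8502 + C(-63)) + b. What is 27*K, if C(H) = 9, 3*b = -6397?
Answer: 172224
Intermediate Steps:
b = -6397/3 (b = (⅓)*(-6397) = -6397/3 ≈ -2132.3)
K = 19136/3 (K = (8502 + 9) - 6397/3 = 8511 - 6397/3 = 19136/3 ≈ 6378.7)
27*K = 27*(19136/3) = 172224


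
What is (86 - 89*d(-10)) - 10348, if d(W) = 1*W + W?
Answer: -8482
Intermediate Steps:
d(W) = 2*W (d(W) = W + W = 2*W)
(86 - 89*d(-10)) - 10348 = (86 - 178*(-10)) - 10348 = (86 - 89*(-20)) - 10348 = (86 + 1780) - 10348 = 1866 - 10348 = -8482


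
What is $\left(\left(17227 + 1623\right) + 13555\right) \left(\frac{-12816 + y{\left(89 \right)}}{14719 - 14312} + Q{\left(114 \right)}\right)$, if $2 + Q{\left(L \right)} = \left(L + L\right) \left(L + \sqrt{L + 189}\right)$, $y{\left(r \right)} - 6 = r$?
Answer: $\frac{342365597645}{407} + 7388340 \sqrt{303} \approx 9.698 \cdot 10^{8}$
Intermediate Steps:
$y{\left(r \right)} = 6 + r$
$Q{\left(L \right)} = -2 + 2 L \left(L + \sqrt{189 + L}\right)$ ($Q{\left(L \right)} = -2 + \left(L + L\right) \left(L + \sqrt{L + 189}\right) = -2 + 2 L \left(L + \sqrt{189 + L}\right)$)
$\left(\left(17227 + 1623\right) + 13555\right) \left(\frac{-12816 + y{\left(89 \right)}}{14719 - 14312} + Q{\left(114 \right)}\right) = \left(\left(17227 + 1623\right) + 13555\right) \left(\frac{-12816 + \left(6 + 89\right)}{14719 - 14312} + \left(-2 + 2 \cdot 114^{2} + 2 \cdot 114 \sqrt{189 + 114}\right)\right) = \left(18850 + 13555\right) \left(\frac{-12816 + 95}{407} + \left(-2 + 2 \cdot 12996 + 2 \cdot 114 \sqrt{303}\right)\right) = 32405 \left(\left(-12721\right) \frac{1}{407} + \left(-2 + 25992 + 228 \sqrt{303}\right)\right) = 32405 \left(- \frac{12721}{407} + \left(25990 + 228 \sqrt{303}\right)\right) = 32405 \left(\frac{10565209}{407} + 228 \sqrt{303}\right) = \frac{342365597645}{407} + 7388340 \sqrt{303}$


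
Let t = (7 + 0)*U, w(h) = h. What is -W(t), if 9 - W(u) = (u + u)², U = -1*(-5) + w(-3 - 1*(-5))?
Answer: 9595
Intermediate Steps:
U = 7 (U = -1*(-5) + (-3 - 1*(-5)) = 5 + (-3 + 5) = 5 + 2 = 7)
t = 49 (t = (7 + 0)*7 = 7*7 = 49)
W(u) = 9 - 4*u² (W(u) = 9 - (u + u)² = 9 - (2*u)² = 9 - 4*u²)
-W(t) = -(9 - 4*49²) = -(9 - 4*2401) = -(9 - 9604) = -1*(-9595) = 9595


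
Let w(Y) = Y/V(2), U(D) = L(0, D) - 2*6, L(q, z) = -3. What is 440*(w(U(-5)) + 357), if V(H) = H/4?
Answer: 143880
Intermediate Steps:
U(D) = -15 (U(D) = -3 - 2*6 = -3 - 12 = -15)
V(H) = H/4 (V(H) = H*(¼) = H/4)
w(Y) = 2*Y (w(Y) = Y/(((¼)*2)) = Y/(½) = Y*2 = 2*Y)
440*(w(U(-5)) + 357) = 440*(2*(-15) + 357) = 440*(-30 + 357) = 440*327 = 143880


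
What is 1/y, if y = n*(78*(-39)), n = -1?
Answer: 1/3042 ≈ 0.00032873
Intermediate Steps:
y = 3042 (y = -78*(-39) = -1*(-3042) = 3042)
1/y = 1/3042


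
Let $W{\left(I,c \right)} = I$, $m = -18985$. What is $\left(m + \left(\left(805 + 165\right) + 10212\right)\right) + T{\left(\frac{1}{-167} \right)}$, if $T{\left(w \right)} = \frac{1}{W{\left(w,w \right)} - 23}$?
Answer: $- \frac{29979293}{3842} \approx -7803.0$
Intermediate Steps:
$T{\left(w \right)} = \frac{1}{-23 + w}$ ($T{\left(w \right)} = \frac{1}{w - 23} = \frac{1}{-23 + w}$)
$\left(m + \left(\left(805 + 165\right) + 10212\right)\right) + T{\left(\frac{1}{-167} \right)} = \left(-18985 + \left(\left(805 + 165\right) + 10212\right)\right) + \frac{1}{-23 + \frac{1}{-167}} = \left(-18985 + \left(970 + 10212\right)\right) + \frac{1}{-23 - \frac{1}{167}} = \left(-18985 + 11182\right) + \frac{1}{- \frac{3842}{167}} = -7803 - \frac{167}{3842} = - \frac{29979293}{3842}$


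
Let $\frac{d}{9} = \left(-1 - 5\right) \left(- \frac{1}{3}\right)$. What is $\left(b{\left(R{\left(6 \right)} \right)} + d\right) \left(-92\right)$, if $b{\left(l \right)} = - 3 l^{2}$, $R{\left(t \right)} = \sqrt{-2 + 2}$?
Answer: $-1656$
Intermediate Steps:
$R{\left(t \right)} = 0$ ($R{\left(t \right)} = \sqrt{0} = 0$)
$d = 18$ ($d = 9 \left(-1 - 5\right) \left(- \frac{1}{3}\right) = 9 \left(- 6 \left(\left(-1\right) \frac{1}{3}\right)\right) = 9 \left(\left(-6\right) \left(- \frac{1}{3}\right)\right) = 9 \cdot 2 = 18$)
$\left(b{\left(R{\left(6 \right)} \right)} + d\right) \left(-92\right) = \left(- 3 \cdot 0^{2} + 18\right) \left(-92\right) = \left(\left(-3\right) 0 + 18\right) \left(-92\right) = \left(0 + 18\right) \left(-92\right) = 18 \left(-92\right) = -1656$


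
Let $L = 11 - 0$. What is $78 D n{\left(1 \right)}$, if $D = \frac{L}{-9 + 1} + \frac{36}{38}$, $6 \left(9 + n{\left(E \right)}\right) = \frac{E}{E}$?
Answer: $\frac{44785}{152} \approx 294.64$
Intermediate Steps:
$L = 11$ ($L = 11 + 0 = 11$)
$n{\left(E \right)} = - \frac{53}{6}$ ($n{\left(E \right)} = -9 + \frac{E \frac{1}{E}}{6} = -9 + \frac{1}{6} \cdot 1 = -9 + \frac{1}{6} = - \frac{53}{6}$)
$D = - \frac{65}{152}$ ($D = \frac{11}{-9 + 1} + \frac{36}{38} = \frac{11}{-8} + 36 \cdot \frac{1}{38} = 11 \left(- \frac{1}{8}\right) + \frac{18}{19} = - \frac{11}{8} + \frac{18}{19} = - \frac{65}{152} \approx -0.42763$)
$78 D n{\left(1 \right)} = 78 \left(- \frac{65}{152}\right) \left(- \frac{53}{6}\right) = \left(- \frac{2535}{76}\right) \left(- \frac{53}{6}\right) = \frac{44785}{152}$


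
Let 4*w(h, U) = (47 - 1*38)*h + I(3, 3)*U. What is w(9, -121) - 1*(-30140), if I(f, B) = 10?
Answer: 119431/4 ≈ 29858.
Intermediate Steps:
w(h, U) = 5*U/2 + 9*h/4 (w(h, U) = ((47 - 1*38)*h + 10*U)/4 = ((47 - 38)*h + 10*U)/4 = (9*h + 10*U)/4 = 5*U/2 + 9*h/4)
w(9, -121) - 1*(-30140) = ((5/2)*(-121) + (9/4)*9) - 1*(-30140) = (-605/2 + 81/4) + 30140 = -1129/4 + 30140 = 119431/4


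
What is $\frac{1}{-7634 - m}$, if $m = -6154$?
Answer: $- \frac{1}{1480} \approx -0.00067568$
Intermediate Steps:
$\frac{1}{-7634 - m} = \frac{1}{-7634 - -6154} = \frac{1}{-7634 + 6154} = \frac{1}{-1480} = - \frac{1}{1480}$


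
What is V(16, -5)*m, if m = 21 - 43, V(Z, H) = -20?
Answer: 440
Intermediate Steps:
m = -22
V(16, -5)*m = -20*(-22) = 440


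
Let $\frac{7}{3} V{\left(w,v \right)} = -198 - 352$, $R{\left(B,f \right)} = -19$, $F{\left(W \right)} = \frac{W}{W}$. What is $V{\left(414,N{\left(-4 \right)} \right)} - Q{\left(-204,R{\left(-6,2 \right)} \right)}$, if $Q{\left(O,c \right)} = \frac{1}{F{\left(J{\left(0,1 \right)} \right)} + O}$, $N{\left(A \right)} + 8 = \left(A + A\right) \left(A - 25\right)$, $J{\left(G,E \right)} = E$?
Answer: $- \frac{47849}{203} \approx -235.71$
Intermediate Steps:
$F{\left(W \right)} = 1$
$N{\left(A \right)} = -8 + 2 A \left(-25 + A\right)$ ($N{\left(A \right)} = -8 + \left(A + A\right) \left(A - 25\right) = -8 + 2 A \left(-25 + A\right)$)
$V{\left(w,v \right)} = - \frac{1650}{7}$ ($V{\left(w,v \right)} = \frac{3 \left(-198 - 352\right)}{7} = \frac{3}{7} \left(-550\right) = - \frac{1650}{7}$)
$Q{\left(O,c \right)} = \frac{1}{1 + O}$
$V{\left(414,N{\left(-4 \right)} \right)} - Q{\left(-204,R{\left(-6,2 \right)} \right)} = - \frac{1650}{7} - \frac{1}{1 - 204} = - \frac{1650}{7} - \frac{1}{-203} = - \frac{1650}{7} - - \frac{1}{203} = - \frac{1650}{7} + \frac{1}{203} = - \frac{47849}{203}$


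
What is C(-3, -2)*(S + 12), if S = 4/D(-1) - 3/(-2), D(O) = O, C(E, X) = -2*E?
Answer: 57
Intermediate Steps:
S = -5/2 (S = 4/(-1) - 3/(-2) = 4*(-1) - 3*(-½) = -4 + 3/2 = -5/2 ≈ -2.5000)
C(-3, -2)*(S + 12) = (-2*(-3))*(-5/2 + 12) = 6*(19/2) = 57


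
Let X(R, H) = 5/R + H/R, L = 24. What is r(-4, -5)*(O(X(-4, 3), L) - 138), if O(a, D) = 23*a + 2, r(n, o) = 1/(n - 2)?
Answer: 91/3 ≈ 30.333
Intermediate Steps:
r(n, o) = 1/(-2 + n)
O(a, D) = 2 + 23*a
r(-4, -5)*(O(X(-4, 3), L) - 138) = ((2 + 23*((5 + 3)/(-4))) - 138)/(-2 - 4) = ((2 + 23*(-1/4*8)) - 138)/(-6) = -((2 + 23*(-2)) - 138)/6 = -((2 - 46) - 138)/6 = -(-44 - 138)/6 = -1/6*(-182) = 91/3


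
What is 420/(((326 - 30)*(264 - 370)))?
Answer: -105/7844 ≈ -0.013386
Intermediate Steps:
420/(((326 - 30)*(264 - 370))) = 420/((296*(-106))) = 420/(-31376) = 420*(-1/31376) = -105/7844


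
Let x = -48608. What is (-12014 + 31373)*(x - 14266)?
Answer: -1217177766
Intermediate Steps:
(-12014 + 31373)*(x - 14266) = (-12014 + 31373)*(-48608 - 14266) = 19359*(-62874) = -1217177766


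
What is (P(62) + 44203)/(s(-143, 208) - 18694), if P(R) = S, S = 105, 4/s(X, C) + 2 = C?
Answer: -1140931/481370 ≈ -2.3702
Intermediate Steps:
s(X, C) = 4/(-2 + C)
P(R) = 105
(P(62) + 44203)/(s(-143, 208) - 18694) = (105 + 44203)/(4/(-2 + 208) - 18694) = 44308/(4/206 - 18694) = 44308/(4*(1/206) - 18694) = 44308/(2/103 - 18694) = 44308/(-1925480/103) = 44308*(-103/1925480) = -1140931/481370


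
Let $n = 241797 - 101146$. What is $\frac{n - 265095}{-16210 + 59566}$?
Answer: $- \frac{31111}{10839} \approx -2.8703$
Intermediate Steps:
$n = 140651$
$\frac{n - 265095}{-16210 + 59566} = \frac{140651 - 265095}{-16210 + 59566} = - \frac{124444}{43356} = \left(-124444\right) \frac{1}{43356} = - \frac{31111}{10839}$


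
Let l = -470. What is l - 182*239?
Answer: -43968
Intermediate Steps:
l - 182*239 = -470 - 182*239 = -470 - 43498 = -43968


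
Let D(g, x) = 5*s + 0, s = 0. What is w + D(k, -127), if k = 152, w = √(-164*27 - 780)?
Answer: 2*I*√1302 ≈ 72.167*I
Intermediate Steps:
w = 2*I*√1302 (w = √(-4428 - 780) = √(-5208) = 2*I*√1302 ≈ 72.167*I)
D(g, x) = 0 (D(g, x) = 5*0 + 0 = 0 + 0 = 0)
w + D(k, -127) = 2*I*√1302 + 0 = 2*I*√1302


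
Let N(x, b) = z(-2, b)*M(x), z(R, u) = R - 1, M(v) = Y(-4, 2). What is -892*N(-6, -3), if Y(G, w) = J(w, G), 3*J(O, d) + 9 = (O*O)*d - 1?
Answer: -23192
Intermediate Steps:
J(O, d) = -10/3 + d*O²/3 (J(O, d) = -3 + ((O*O)*d - 1)/3 = -3 + (O²*d - 1)/3 = -3 + (d*O² - 1)/3 = -3 + (-1 + d*O²)/3 = -3 + (-⅓ + d*O²/3) = -10/3 + d*O²/3)
Y(G, w) = -10/3 + G*w²/3
M(v) = -26/3 (M(v) = -10/3 + (⅓)*(-4)*2² = -10/3 + (⅓)*(-4)*4 = -10/3 - 16/3 = -26/3)
z(R, u) = -1 + R
N(x, b) = 26 (N(x, b) = (-1 - 2)*(-26/3) = -3*(-26/3) = 26)
-892*N(-6, -3) = -892*26 = -23192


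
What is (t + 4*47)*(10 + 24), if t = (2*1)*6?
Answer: 6800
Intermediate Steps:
t = 12 (t = 2*6 = 12)
(t + 4*47)*(10 + 24) = (12 + 4*47)*(10 + 24) = (12 + 188)*34 = 200*34 = 6800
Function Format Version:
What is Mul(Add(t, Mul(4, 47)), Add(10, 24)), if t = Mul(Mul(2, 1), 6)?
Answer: 6800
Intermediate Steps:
t = 12 (t = Mul(2, 6) = 12)
Mul(Add(t, Mul(4, 47)), Add(10, 24)) = Mul(Add(12, Mul(4, 47)), Add(10, 24)) = Mul(Add(12, 188), 34) = Mul(200, 34) = 6800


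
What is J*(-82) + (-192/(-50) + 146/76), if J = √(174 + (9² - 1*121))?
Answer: 5473/950 - 82*√134 ≈ -943.46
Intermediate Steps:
J = √134 (J = √(174 + (81 - 121)) = √(174 - 40) = √134 ≈ 11.576)
J*(-82) + (-192/(-50) + 146/76) = √134*(-82) + (-192/(-50) + 146/76) = -82*√134 + (-192*(-1/50) + 146*(1/76)) = -82*√134 + (96/25 + 73/38) = -82*√134 + 5473/950 = 5473/950 - 82*√134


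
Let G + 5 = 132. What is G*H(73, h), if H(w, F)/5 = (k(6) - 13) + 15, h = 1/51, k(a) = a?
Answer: 5080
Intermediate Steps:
h = 1/51 ≈ 0.019608
H(w, F) = 40 (H(w, F) = 5*((6 - 13) + 15) = 5*(-7 + 15) = 5*8 = 40)
G = 127 (G = -5 + 132 = 127)
G*H(73, h) = 127*40 = 5080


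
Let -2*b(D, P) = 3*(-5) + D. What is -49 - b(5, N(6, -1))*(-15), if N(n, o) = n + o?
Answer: 26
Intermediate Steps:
b(D, P) = 15/2 - D/2 (b(D, P) = -(3*(-5) + D)/2 = -(-15 + D)/2 = 15/2 - D/2)
-49 - b(5, N(6, -1))*(-15) = -49 - (15/2 - ½*5)*(-15) = -49 - (15/2 - 5/2)*(-15) = -49 - 1*5*(-15) = -49 - 5*(-15) = -49 + 75 = 26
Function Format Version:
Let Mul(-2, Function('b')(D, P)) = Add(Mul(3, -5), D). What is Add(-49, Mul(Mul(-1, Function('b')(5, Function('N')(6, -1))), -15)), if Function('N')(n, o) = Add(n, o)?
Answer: 26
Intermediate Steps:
Function('b')(D, P) = Add(Rational(15, 2), Mul(Rational(-1, 2), D)) (Function('b')(D, P) = Mul(Rational(-1, 2), Add(Mul(3, -5), D)) = Mul(Rational(-1, 2), Add(-15, D)) = Add(Rational(15, 2), Mul(Rational(-1, 2), D)))
Add(-49, Mul(Mul(-1, Function('b')(5, Function('N')(6, -1))), -15)) = Add(-49, Mul(Mul(-1, Add(Rational(15, 2), Mul(Rational(-1, 2), 5))), -15)) = Add(-49, Mul(Mul(-1, Add(Rational(15, 2), Rational(-5, 2))), -15)) = Add(-49, Mul(Mul(-1, 5), -15)) = Add(-49, Mul(-5, -15)) = Add(-49, 75) = 26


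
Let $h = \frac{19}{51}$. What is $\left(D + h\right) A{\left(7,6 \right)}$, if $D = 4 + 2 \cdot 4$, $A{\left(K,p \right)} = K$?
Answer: $\frac{4417}{51} \approx 86.608$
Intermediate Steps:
$D = 12$ ($D = 4 + 8 = 12$)
$h = \frac{19}{51}$ ($h = 19 \cdot \frac{1}{51} = \frac{19}{51} \approx 0.37255$)
$\left(D + h\right) A{\left(7,6 \right)} = \left(12 + \frac{19}{51}\right) 7 = \frac{631}{51} \cdot 7 = \frac{4417}{51}$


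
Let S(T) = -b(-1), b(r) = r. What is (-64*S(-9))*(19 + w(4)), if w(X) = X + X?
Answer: -1728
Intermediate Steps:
w(X) = 2*X
S(T) = 1 (S(T) = -1*(-1) = 1)
(-64*S(-9))*(19 + w(4)) = (-64*1)*(19 + 2*4) = -64*(19 + 8) = -64*27 = -1728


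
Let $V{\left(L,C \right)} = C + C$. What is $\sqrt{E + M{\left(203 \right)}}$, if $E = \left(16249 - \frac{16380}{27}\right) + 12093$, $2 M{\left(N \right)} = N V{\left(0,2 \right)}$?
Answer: $\frac{2 \sqrt{63318}}{3} \approx 167.75$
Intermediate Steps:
$V{\left(L,C \right)} = 2 C$
$M{\left(N \right)} = 2 N$ ($M{\left(N \right)} = \frac{N 2 \cdot 2}{2} = \frac{N 4}{2} = \frac{4 N}{2} = 2 N$)
$E = \frac{83206}{3}$ ($E = \left(16249 - \frac{1820}{3}\right) + 12093 = \frac{46927}{3} + 12093 = \frac{83206}{3} \approx 27735.0$)
$\sqrt{E + M{\left(203 \right)}} = \sqrt{\frac{83206}{3} + 2 \cdot 203} = \sqrt{\frac{83206}{3} + 406} = \sqrt{\frac{84424}{3}} = \frac{2 \sqrt{63318}}{3}$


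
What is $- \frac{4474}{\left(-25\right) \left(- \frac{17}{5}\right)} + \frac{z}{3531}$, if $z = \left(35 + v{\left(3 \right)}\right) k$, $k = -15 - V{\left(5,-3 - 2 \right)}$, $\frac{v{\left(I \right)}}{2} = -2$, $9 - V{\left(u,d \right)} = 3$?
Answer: $- \frac{5284343}{100045} \approx -52.82$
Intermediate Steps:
$V{\left(u,d \right)} = 6$ ($V{\left(u,d \right)} = 9 - 3 = 6$)
$v{\left(I \right)} = -4$ ($v{\left(I \right)} = 2 \left(-2\right) = -4$)
$k = -21$ ($k = -15 - 6 = -21$)
$z = -651$ ($z = \left(35 - 4\right) \left(-21\right) = 31 \left(-21\right) = -651$)
$- \frac{4474}{\left(-25\right) \left(- \frac{17}{5}\right)} + \frac{z}{3531} = - \frac{4474}{\left(-25\right) \left(- \frac{17}{5}\right)} - \frac{651}{3531} = - \frac{4474}{\left(-25\right) \left(\left(-17\right) \frac{1}{5}\right)} - \frac{217}{1177} = - \frac{4474}{\left(-25\right) \left(- \frac{17}{5}\right)} - \frac{217}{1177} = - \frac{4474}{85} - \frac{217}{1177} = - \frac{5284343}{100045}$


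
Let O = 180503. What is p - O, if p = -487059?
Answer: -667562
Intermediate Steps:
p - O = -487059 - 1*180503 = -487059 - 180503 = -667562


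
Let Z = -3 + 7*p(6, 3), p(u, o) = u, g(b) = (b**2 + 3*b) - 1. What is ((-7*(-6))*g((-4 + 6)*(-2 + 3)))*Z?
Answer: 14742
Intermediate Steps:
g(b) = -1 + b**2 + 3*b
Z = 39 (Z = -3 + 7*6 = -3 + 42 = 39)
((-7*(-6))*g((-4 + 6)*(-2 + 3)))*Z = ((-7*(-6))*(-1 + ((-4 + 6)*(-2 + 3))**2 + 3*((-4 + 6)*(-2 + 3))))*39 = (42*(-1 + (2*1)**2 + 3*(2*1)))*39 = (42*(-1 + 2**2 + 3*2))*39 = (42*(-1 + 4 + 6))*39 = (42*9)*39 = 378*39 = 14742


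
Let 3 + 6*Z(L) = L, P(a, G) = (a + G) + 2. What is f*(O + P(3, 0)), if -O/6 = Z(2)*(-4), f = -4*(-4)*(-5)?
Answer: -80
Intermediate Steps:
P(a, G) = 2 + G + a (P(a, G) = (G + a) + 2 = 2 + G + a)
f = -80 (f = 16*(-5) = -80)
Z(L) = -½ + L/6
O = -4 (O = -6*(-½ + (⅙)*2)*(-4) = -6*(-½ + ⅓)*(-4) = -(-1)*(-4) = -6*⅔ = -4)
f*(O + P(3, 0)) = -80*(-4 + (2 + 0 + 3)) = -80*(-4 + 5) = -80*1 = -80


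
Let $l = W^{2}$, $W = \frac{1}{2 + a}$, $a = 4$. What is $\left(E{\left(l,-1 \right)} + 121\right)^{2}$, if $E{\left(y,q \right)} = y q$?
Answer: $\frac{18966025}{1296} \approx 14634.0$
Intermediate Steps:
$W = \frac{1}{6}$ ($W = \frac{1}{2 + 4} = \frac{1}{6} \approx 0.16667$)
$l = \frac{1}{36}$ ($l = \left(\frac{1}{6}\right)^{2} = \frac{1}{36} \approx 0.027778$)
$E{\left(y,q \right)} = q y$
$\left(E{\left(l,-1 \right)} + 121\right)^{2} = \left(\left(-1\right) \frac{1}{36} + 121\right)^{2} = \left(- \frac{1}{36} + 121\right)^{2} = \left(\frac{4355}{36}\right)^{2} = \frac{18966025}{1296}$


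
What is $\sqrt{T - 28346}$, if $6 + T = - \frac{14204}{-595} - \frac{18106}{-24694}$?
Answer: $\frac{i \sqrt{1528845005363268005}}{7346465} \approx 168.31 i$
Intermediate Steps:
$T = \frac{136684533}{7346465}$ ($T = -6 - \left(- \frac{14204}{595} - \frac{9053}{12347}\right) = -6 - - \frac{180763323}{7346465} = -6 + \left(\frac{14204}{595} + \frac{9053}{12347}\right) = -6 + \frac{180763323}{7346465} = \frac{136684533}{7346465} \approx 18.605$)
$\sqrt{T - 28346} = \sqrt{\frac{136684533}{7346465} - 28346} = \sqrt{- \frac{208106212357}{7346465}} = \frac{i \sqrt{1528845005363268005}}{7346465}$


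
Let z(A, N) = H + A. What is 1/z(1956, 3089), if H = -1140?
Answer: 1/816 ≈ 0.0012255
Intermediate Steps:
z(A, N) = -1140 + A
1/z(1956, 3089) = 1/(-1140 + 1956) = 1/816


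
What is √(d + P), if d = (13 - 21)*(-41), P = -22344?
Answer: 16*I*√86 ≈ 148.38*I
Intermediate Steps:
d = 328 (d = -8*(-41) = 328)
√(d + P) = √(328 - 22344) = √(-22016) = 16*I*√86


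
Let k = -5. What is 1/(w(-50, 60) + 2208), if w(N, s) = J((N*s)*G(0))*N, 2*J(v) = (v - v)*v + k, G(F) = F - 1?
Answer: 1/2333 ≈ 0.00042863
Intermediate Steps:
G(F) = -1 + F
J(v) = -5/2 (J(v) = ((v - v)*v - 5)/2 = (0*v - 5)/2 = (0 - 5)/2 = (½)*(-5) = -5/2)
w(N, s) = -5*N/2
1/(w(-50, 60) + 2208) = 1/(-5/2*(-50) + 2208) = 1/(125 + 2208) = 1/2333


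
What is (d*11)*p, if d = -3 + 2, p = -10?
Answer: 110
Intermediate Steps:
d = -1
(d*11)*p = -1*11*(-10) = -11*(-10) = 110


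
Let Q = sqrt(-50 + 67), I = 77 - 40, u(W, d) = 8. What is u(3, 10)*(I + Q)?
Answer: 296 + 8*sqrt(17) ≈ 328.98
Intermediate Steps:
I = 37
Q = sqrt(17) ≈ 4.1231
u(3, 10)*(I + Q) = 8*(37 + sqrt(17)) = 296 + 8*sqrt(17)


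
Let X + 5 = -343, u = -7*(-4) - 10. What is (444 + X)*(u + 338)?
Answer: 34176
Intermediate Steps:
u = 18 (u = 28 - 10 = 18)
X = -348 (X = -5 - 343 = -348)
(444 + X)*(u + 338) = (444 - 348)*(18 + 338) = 96*356 = 34176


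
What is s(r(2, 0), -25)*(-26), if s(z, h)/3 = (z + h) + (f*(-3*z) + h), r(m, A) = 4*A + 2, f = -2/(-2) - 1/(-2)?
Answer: 4446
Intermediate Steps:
f = 3/2 (f = -2*(-1/2) - 1*(-1/2) = 1 + 1/2 = 3/2 ≈ 1.5000)
r(m, A) = 2 + 4*A
s(z, h) = 6*h - 21*z/2 (s(z, h) = 3*((z + h) + (3*(-3*z)/2 + h)) = 3*((h + z) + (-9*z/2 + h)) = 3*((h + z) + (h - 9*z/2)) = 3*(2*h - 7*z/2) = 6*h - 21*z/2)
s(r(2, 0), -25)*(-26) = (6*(-25) - 21*(2 + 4*0)/2)*(-26) = (-150 - 21*(2 + 0)/2)*(-26) = (-150 - 21/2*2)*(-26) = (-150 - 21)*(-26) = -171*(-26) = 4446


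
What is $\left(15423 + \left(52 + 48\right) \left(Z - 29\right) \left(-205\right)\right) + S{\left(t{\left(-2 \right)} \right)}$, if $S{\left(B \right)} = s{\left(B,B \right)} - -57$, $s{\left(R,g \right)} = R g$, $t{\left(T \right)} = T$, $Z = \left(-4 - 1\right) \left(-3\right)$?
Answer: $302484$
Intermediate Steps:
$Z = 15$ ($Z = \left(-5\right) \left(-3\right) = 15$)
$S{\left(B \right)} = 57 + B^{2}$ ($S{\left(B \right)} = B B - -57 = B^{2} + 57 = 57 + B^{2}$)
$\left(15423 + \left(52 + 48\right) \left(Z - 29\right) \left(-205\right)\right) + S{\left(t{\left(-2 \right)} \right)} = \left(15423 + \left(52 + 48\right) \left(15 - 29\right) \left(-205\right)\right) + \left(57 + \left(-2\right)^{2}\right) = \left(15423 + 100 \left(-14\right) \left(-205\right)\right) + \left(57 + 4\right) = \left(15423 - -287000\right) + 61 = \left(15423 + 287000\right) + 61 = 302423 + 61 = 302484$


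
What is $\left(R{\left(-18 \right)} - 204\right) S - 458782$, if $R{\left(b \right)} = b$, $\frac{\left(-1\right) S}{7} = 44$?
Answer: $-390406$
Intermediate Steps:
$S = -308$ ($S = \left(-7\right) 44 = -308$)
$\left(R{\left(-18 \right)} - 204\right) S - 458782 = \left(-18 - 204\right) \left(-308\right) - 458782 = \left(-222\right) \left(-308\right) - 458782 = 68376 - 458782 = -390406$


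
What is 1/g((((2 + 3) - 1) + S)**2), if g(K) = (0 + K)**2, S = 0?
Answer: 1/256 ≈ 0.0039063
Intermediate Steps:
g(K) = K**2
1/g((((2 + 3) - 1) + S)**2) = 1/(((((2 + 3) - 1) + 0)**2)**2) = 1/((((5 - 1) + 0)**2)**2) = 1/(((4 + 0)**2)**2) = 1/((4**2)**2) = 1/(16**2) = 1/256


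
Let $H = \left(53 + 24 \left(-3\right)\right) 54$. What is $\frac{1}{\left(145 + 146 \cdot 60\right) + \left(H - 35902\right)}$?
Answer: $- \frac{1}{28023} \approx -3.5685 \cdot 10^{-5}$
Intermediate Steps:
$H = -1026$ ($H = \left(53 - 72\right) 54 = \left(-19\right) 54 = -1026$)
$\frac{1}{\left(145 + 146 \cdot 60\right) + \left(H - 35902\right)} = \frac{1}{\left(145 + 146 \cdot 60\right) - 36928} = \frac{1}{\left(145 + 8760\right) - 36928} = \frac{1}{8905 - 36928} = \frac{1}{-28023} = - \frac{1}{28023}$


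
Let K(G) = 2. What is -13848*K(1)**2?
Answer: -55392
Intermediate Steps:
-13848*K(1)**2 = -13848*2**2 = -13848*4 = -55392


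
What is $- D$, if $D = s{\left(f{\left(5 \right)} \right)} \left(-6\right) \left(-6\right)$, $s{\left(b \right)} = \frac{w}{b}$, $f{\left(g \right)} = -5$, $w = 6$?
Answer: $\frac{216}{5} \approx 43.2$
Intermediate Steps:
$s{\left(b \right)} = \frac{6}{b}$
$D = - \frac{216}{5}$ ($D = \frac{6}{-5} \left(-6\right) \left(-6\right) = 6 \left(- \frac{1}{5}\right) \left(-6\right) \left(-6\right) = \left(- \frac{6}{5}\right) \left(-6\right) \left(-6\right) = \frac{36}{5} \left(-6\right) = - \frac{216}{5} \approx -43.2$)
$- D = \left(-1\right) \left(- \frac{216}{5}\right) = \frac{216}{5}$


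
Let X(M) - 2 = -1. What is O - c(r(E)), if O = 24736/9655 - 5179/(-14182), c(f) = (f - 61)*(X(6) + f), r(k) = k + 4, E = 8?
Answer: 87623441967/136927210 ≈ 639.93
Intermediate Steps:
r(k) = 4 + k
X(M) = 1 (X(M) = 2 - 1 = 1)
c(f) = (1 + f)*(-61 + f) (c(f) = (f - 61)*(1 + f) = (-61 + f)*(1 + f) = (1 + f)*(-61 + f))
O = 400809197/136927210 (O = 24736*(1/9655) - 5179*(-1/14182) = 24736/9655 + 5179/14182 = 400809197/136927210 ≈ 2.9272)
O - c(r(E)) = 400809197/136927210 - (-61 + (4 + 8)² - 60*(4 + 8)) = 400809197/136927210 - (-61 + 12² - 60*12) = 400809197/136927210 - (-61 + 144 - 720) = 400809197/136927210 - 1*(-637) = 400809197/136927210 + 637 = 87623441967/136927210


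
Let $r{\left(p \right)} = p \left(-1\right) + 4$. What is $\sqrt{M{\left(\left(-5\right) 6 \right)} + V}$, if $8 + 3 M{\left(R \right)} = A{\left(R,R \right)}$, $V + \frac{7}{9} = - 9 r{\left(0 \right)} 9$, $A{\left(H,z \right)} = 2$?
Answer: $\frac{i \sqrt{2941}}{3} \approx 18.077 i$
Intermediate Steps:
$r{\left(p \right)} = 4 - p$ ($r{\left(p \right)} = - p + 4 = 4 - p$)
$V = - \frac{2923}{9}$ ($V = - \frac{7}{9} + - 9 \left(4 - 0\right) 9 = - \frac{7}{9} + - 9 \left(4 + 0\right) 9 = - \frac{7}{9} + \left(-9\right) 4 \cdot 9 = - \frac{7}{9} - 324 = - \frac{2923}{9} \approx -324.78$)
$M{\left(R \right)} = -2$ ($M{\left(R \right)} = - \frac{8}{3} + \frac{1}{3} \cdot 2 = - \frac{8}{3} + \frac{2}{3} = -2$)
$\sqrt{M{\left(\left(-5\right) 6 \right)} + V} = \sqrt{-2 - \frac{2923}{9}} = \sqrt{- \frac{2941}{9}} = \frac{i \sqrt{2941}}{3}$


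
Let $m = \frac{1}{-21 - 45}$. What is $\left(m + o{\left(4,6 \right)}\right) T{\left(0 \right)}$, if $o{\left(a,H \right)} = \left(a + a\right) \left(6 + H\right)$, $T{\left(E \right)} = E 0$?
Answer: $0$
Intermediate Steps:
$T{\left(E \right)} = 0$
$o{\left(a,H \right)} = 2 a \left(6 + H\right)$
$m = - \frac{1}{66}$ ($m = \frac{1}{-66} = - \frac{1}{66} \approx -0.015152$)
$\left(m + o{\left(4,6 \right)}\right) T{\left(0 \right)} = \left(- \frac{1}{66} + 2 \cdot 4 \left(6 + 6\right)\right) 0 = \left(- \frac{1}{66} + 2 \cdot 4 \cdot 12\right) 0 = \left(- \frac{1}{66} + 96\right) 0 = \frac{6335}{66} \cdot 0 = 0$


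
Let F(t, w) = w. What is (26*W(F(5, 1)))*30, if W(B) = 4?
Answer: 3120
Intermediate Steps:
(26*W(F(5, 1)))*30 = (26*4)*30 = 104*30 = 3120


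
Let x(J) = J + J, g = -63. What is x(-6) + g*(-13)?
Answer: 807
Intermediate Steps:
x(J) = 2*J
x(-6) + g*(-13) = 2*(-6) - 63*(-13) = -12 + 819 = 807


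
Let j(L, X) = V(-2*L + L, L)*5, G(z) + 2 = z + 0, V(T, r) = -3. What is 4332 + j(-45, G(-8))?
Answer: 4317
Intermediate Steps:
G(z) = -2 + z (G(z) = -2 + (z + 0) = -2 + z)
j(L, X) = -15 (j(L, X) = -3*5 = -15)
4332 + j(-45, G(-8)) = 4332 - 15 = 4317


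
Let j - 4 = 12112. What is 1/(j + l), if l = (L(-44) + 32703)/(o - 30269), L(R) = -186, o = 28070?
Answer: 733/8870189 ≈ 8.2636e-5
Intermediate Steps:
j = 12116 (j = 4 + 12112 = 12116)
l = -10839/733 (l = (-186 + 32703)/(28070 - 30269) = 32517/(-2199) = 32517*(-1/2199) = -10839/733 ≈ -14.787)
1/(j + l) = 1/(12116 - 10839/733) = 1/(8870189/733) = 733/8870189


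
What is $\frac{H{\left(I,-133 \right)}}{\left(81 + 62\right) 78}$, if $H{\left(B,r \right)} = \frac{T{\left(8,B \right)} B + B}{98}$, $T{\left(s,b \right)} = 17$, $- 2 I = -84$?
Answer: $\frac{9}{13013} \approx 0.00069162$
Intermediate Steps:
$I = 42$ ($I = \left(- \frac{1}{2}\right) \left(-84\right) = 42$)
$H{\left(B,r \right)} = \frac{9 B}{49}$ ($H{\left(B,r \right)} = \frac{17 B + B}{98} = 18 B \frac{1}{98} = \frac{9 B}{49}$)
$\frac{H{\left(I,-133 \right)}}{\left(81 + 62\right) 78} = \frac{\frac{9}{49} \cdot 42}{\left(81 + 62\right) 78} = \frac{54}{7 \cdot 143 \cdot 78} = \frac{54}{7 \cdot 11154} = \frac{54}{7} \cdot \frac{1}{11154} = \frac{9}{13013}$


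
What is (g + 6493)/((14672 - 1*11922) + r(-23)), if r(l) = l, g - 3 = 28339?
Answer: 34835/2727 ≈ 12.774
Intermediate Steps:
g = 28342 (g = 3 + 28339 = 28342)
(g + 6493)/((14672 - 1*11922) + r(-23)) = (28342 + 6493)/((14672 - 1*11922) - 23) = 34835/((14672 - 11922) - 23) = 34835/(2750 - 23) = 34835/2727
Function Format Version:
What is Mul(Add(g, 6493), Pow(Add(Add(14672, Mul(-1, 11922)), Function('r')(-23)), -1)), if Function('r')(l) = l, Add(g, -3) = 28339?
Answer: Rational(34835, 2727) ≈ 12.774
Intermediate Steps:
g = 28342 (g = Add(3, 28339) = 28342)
Mul(Add(g, 6493), Pow(Add(Add(14672, Mul(-1, 11922)), Function('r')(-23)), -1)) = Mul(Add(28342, 6493), Pow(Add(Add(14672, Mul(-1, 11922)), -23), -1)) = Mul(34835, Pow(Add(Add(14672, -11922), -23), -1)) = Mul(34835, Pow(Add(2750, -23), -1)) = Mul(34835, Pow(2727, -1)) = Mul(34835, Rational(1, 2727)) = Rational(34835, 2727)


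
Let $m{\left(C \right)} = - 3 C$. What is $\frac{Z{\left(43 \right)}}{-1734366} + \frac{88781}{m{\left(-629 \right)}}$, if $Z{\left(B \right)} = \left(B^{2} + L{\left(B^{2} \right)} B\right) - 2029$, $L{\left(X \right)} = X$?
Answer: $\frac{17092117533}{363638738} \approx 47.003$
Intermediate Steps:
$Z{\left(B \right)} = -2029 + B^{2} + B^{3}$ ($Z{\left(B \right)} = \left(B^{2} + B^{2} B\right) - 2029 = \left(B^{2} + B^{3}\right) - 2029 = -2029 + B^{2} + B^{3}$)
$\frac{Z{\left(43 \right)}}{-1734366} + \frac{88781}{m{\left(-629 \right)}} = \frac{-2029 + 43^{2} + 43^{3}}{-1734366} + \frac{88781}{\left(-3\right) \left(-629\right)} = \left(-2029 + 1849 + 79507\right) \left(- \frac{1}{1734366}\right) + \frac{88781}{1887} = 79327 \left(- \frac{1}{1734366}\right) + 88781 \cdot \frac{1}{1887} = - \frac{79327}{1734366} + \frac{88781}{1887} = \frac{17092117533}{363638738}$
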